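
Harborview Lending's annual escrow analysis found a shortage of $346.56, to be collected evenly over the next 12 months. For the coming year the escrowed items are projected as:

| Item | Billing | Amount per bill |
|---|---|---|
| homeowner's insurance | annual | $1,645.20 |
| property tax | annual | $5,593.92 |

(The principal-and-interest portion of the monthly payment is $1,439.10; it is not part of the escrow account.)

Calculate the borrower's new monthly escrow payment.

Homeowner's insurance: $1,645.20 annually
Property tax: $5,593.92 annually
Total per year = $7,239.12
Monthly = $7,239.12 / 12 = $603.26
Shortage spread = $346.56 / 12 = $28.88/mo
Adjusted monthly = $603.26 + $28.88 = $632.14

$632.14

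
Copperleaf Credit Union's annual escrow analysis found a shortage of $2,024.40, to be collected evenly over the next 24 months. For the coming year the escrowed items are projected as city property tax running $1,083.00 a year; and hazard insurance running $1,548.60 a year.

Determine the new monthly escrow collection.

City property tax = $1,083.00
Hazard insurance = $1,548.60
Yearly total = $1,083.00 + $1,548.60 = $2,631.60
Monthly escrow = $2,631.60 / 12 = $219.30
Shortage per month = $2,024.40 / 24 = $84.35
Adjusted monthly = $219.30 + $84.35 = $303.65

$303.65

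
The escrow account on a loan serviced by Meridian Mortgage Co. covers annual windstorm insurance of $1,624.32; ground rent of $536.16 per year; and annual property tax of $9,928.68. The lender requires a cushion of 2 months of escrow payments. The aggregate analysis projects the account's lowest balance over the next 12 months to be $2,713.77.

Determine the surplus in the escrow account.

$698.91

Windstorm insurance — $1,624.32
Ground rent — $536.16
Property tax — $9,928.68
Annual escrow total = $1,624.32 + $536.16 + $9,928.68 = $12,089.16
Monthly = $12,089.16 ÷ 12 = $1,007.43
Required reserve = 2 × $1,007.43 = $2,014.86
Surplus = $2,713.77 − $2,014.86 = $698.91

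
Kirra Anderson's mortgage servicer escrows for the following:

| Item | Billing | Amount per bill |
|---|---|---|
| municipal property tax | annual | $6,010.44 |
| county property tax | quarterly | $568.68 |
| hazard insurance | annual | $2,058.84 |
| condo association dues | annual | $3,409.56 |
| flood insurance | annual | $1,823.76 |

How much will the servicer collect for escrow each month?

$1,298.11

Municipal property tax — $6,010.44 annually
County property tax — $568.68 × 4 = $2,274.72 annually
Hazard insurance — $2,058.84 annually
Condo association dues — $3,409.56 annually
Flood insurance — $1,823.76 annually
Combined annual = $15,577.32
Monthly escrow = $15,577.32 / 12 = $1,298.11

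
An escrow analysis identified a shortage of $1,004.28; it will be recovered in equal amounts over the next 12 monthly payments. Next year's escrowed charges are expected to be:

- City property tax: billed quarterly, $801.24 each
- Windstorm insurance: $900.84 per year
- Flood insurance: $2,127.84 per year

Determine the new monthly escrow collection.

$603.16

City property tax — $801.24 × 4 = $3,204.96 annually
Windstorm insurance — $900.84 annually
Flood insurance — $2,127.84 annually
Annual escrow total = $6,233.64
Base monthly escrow = $6,233.64 ÷ 12 = $519.47
Monthly shortage recovery: $1,004.28 / 12 = $83.69
New monthly escrow = $519.47 + $83.69 = $603.16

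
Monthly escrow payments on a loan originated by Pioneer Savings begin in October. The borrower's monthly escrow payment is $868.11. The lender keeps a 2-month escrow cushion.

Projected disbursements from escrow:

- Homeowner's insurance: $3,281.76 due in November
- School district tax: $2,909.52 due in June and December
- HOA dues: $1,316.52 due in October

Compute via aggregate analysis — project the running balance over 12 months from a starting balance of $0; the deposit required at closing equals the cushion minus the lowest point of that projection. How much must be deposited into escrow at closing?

Cushion = 2 × $868.11 = $1,736.22
Trial balance (start $0, +$868.11 each month, − disbursements):
  Oct: +$868.11 − $1,316.52 → -$448.41
  Nov: +$868.11 − $3,281.76 → -$2,862.06
  Dec: +$868.11 − $2,909.52 → -$4,903.47
  Jan: +$868.11 → -$4,035.36
  Feb: +$868.11 → -$3,167.25
  Mar: +$868.11 → -$2,299.14
  Apr: +$868.11 → -$1,431.03
  May: +$868.11 → -$562.92
  Jun: +$868.11 − $2,909.52 → -$2,604.33
  Jul: +$868.11 → -$1,736.22
  Aug: +$868.11 → -$868.11
  Sep: +$868.11 → $0.00
Lowest trial balance = -$4,903.47 (Dec)
Initial deposit = cushion − low point = $1,736.22 − (-$4,903.47) = $6,639.69

$6,639.69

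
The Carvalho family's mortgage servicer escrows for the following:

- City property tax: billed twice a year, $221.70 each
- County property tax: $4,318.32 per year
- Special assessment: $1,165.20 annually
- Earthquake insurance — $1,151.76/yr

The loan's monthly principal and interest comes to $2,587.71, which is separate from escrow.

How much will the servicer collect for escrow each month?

$589.89

City property tax = $221.70 × 2 = $443.40
County property tax = $4,318.32
Special assessment = $1,165.20
Earthquake insurance = $1,151.76
Annual escrow total = $443.40 + $4,318.32 + $1,165.20 + $1,151.76 = $7,078.68
Base monthly escrow = $7,078.68 / 12 = $589.89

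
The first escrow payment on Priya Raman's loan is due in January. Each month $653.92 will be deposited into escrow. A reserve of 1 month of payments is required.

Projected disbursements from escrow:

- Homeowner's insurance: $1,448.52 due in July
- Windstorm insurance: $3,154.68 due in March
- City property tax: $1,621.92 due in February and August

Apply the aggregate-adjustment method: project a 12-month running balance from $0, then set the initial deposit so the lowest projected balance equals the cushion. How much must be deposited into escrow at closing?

Cushion = 1 × $653.92 = $653.92
Trial balance (start $0, +$653.92 each month, − disbursements):
  Jan: +$653.92 → $653.92
  Feb: +$653.92 − $1,621.92 → -$314.08
  Mar: +$653.92 − $3,154.68 → -$2,814.84
  Apr: +$653.92 → -$2,160.92
  May: +$653.92 → -$1,507.00
  Jun: +$653.92 → -$853.08
  Jul: +$653.92 − $1,448.52 → -$1,647.68
  Aug: +$653.92 − $1,621.92 → -$2,615.68
  Sep: +$653.92 → -$1,961.76
  Oct: +$653.92 → -$1,307.84
  Nov: +$653.92 → -$653.92
  Dec: +$653.92 → $0.00
Lowest trial balance = -$2,814.84 (Mar)
Initial deposit = cushion − low point = $653.92 − (-$2,814.84) = $3,468.76

$3,468.76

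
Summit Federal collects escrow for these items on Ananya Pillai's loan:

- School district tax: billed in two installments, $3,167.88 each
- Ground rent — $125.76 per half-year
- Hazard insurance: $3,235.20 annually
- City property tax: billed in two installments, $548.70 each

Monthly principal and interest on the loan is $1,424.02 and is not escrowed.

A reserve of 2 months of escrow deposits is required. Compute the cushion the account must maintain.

$1,819.98

School district tax: $3,167.88 × 2 = $6,335.76
Ground rent: $125.76 × 2 = $251.52
Hazard insurance: $3,235.20
City property tax: $548.70 × 2 = $1,097.40
Yearly total = $6,335.76 + $251.52 + $3,235.20 + $1,097.40 = $10,919.88
Per month = $10,919.88 ÷ 12 = $909.99
Reserve = 2 × $909.99 = $1,819.98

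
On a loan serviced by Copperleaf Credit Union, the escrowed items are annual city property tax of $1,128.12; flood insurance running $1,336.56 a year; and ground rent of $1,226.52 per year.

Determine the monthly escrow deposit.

$307.60

City property tax — $1,128.12 per year
Flood insurance — $1,336.56 per year
Ground rent — $1,226.52 per year
Total per year = $3,691.20
Base monthly escrow = $3,691.20 ÷ 12 = $307.60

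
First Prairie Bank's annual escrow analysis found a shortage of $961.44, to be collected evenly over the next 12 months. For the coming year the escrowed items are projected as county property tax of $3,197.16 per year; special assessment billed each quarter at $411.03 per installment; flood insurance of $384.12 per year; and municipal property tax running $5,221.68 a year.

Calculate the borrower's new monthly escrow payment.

County property tax — $3,197.16 annually
Special assessment — $411.03 × 4 = $1,644.12 annually
Flood insurance — $384.12 annually
Municipal property tax — $5,221.68 annually
Total annual escrow = $3,197.16 + $1,644.12 + $384.12 + $5,221.68 = $10,447.08
Monthly = $10,447.08 ÷ 12 = $870.59
Shortage per month = $961.44 / 12 = $80.12
New monthly escrow = $870.59 + $80.12 = $950.71

$950.71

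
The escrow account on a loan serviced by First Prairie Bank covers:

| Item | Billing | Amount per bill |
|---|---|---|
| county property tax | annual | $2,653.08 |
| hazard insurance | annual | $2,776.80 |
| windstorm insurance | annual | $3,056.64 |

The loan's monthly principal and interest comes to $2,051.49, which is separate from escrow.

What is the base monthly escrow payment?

County property tax = $2,653.08 per year
Hazard insurance = $2,776.80 per year
Windstorm insurance = $3,056.64 per year
Total annual escrow = $8,486.52
Monthly = $8,486.52 / 12 = $707.21

$707.21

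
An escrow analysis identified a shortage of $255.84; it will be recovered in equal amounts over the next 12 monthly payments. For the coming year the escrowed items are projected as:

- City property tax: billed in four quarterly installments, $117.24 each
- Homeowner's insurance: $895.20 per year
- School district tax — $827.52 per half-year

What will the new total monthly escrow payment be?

City property tax = $117.24 × 4 = $468.96
Homeowner's insurance = $895.20
School district tax = $827.52 × 2 = $1,655.04
Annual escrow total = $468.96 + $895.20 + $1,655.04 = $3,019.20
Base monthly escrow = $3,019.20 / 12 = $251.60
Shortage per month = $255.84 ÷ 12 = $21.32
Adjusted monthly = $251.60 + $21.32 = $272.92

$272.92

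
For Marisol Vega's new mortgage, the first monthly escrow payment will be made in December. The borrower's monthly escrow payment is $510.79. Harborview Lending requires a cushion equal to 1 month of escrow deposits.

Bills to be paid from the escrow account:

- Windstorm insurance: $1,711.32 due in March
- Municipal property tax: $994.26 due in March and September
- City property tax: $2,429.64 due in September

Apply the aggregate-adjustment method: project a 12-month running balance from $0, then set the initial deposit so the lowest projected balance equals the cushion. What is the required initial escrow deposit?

Cushion = 1 × $510.79 = $510.79
Trial balance (start $0, +$510.79 each month, − disbursements):
  Dec: +$510.79 → $510.79
  Jan: +$510.79 → $1,021.58
  Feb: +$510.79 → $1,532.37
  Mar: +$510.79 − $2,705.58 → -$662.42
  Apr: +$510.79 → -$151.63
  May: +$510.79 → $359.16
  Jun: +$510.79 → $869.95
  Jul: +$510.79 → $1,380.74
  Aug: +$510.79 → $1,891.53
  Sep: +$510.79 − $3,423.90 → -$1,021.58
  Oct: +$510.79 → -$510.79
  Nov: +$510.79 → $0.00
Lowest trial balance = -$1,021.58 (Sep)
Initial deposit = cushion − low point = $510.79 − (-$1,021.58) = $1,532.37

$1,532.37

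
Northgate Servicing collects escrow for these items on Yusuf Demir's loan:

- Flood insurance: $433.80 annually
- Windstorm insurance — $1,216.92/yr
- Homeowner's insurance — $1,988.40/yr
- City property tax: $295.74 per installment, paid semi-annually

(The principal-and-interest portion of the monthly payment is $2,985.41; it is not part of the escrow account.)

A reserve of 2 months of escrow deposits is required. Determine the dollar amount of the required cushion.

Flood insurance — $433.80 per year
Windstorm insurance — $1,216.92 per year
Homeowner's insurance — $1,988.40 per year
City property tax — $295.74 × 2 = $591.48 per year
Combined annual = $4,230.60
Monthly = $4,230.60 / 12 = $352.55
Reserve = 2 × $352.55 = $705.10

$705.10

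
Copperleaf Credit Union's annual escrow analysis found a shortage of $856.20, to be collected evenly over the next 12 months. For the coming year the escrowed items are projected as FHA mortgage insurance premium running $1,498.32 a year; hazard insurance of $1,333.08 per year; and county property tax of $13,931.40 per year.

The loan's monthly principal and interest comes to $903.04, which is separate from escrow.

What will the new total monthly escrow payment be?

$1,468.25

FHA mortgage insurance premium = $1,498.32 annually
Hazard insurance = $1,333.08 annually
County property tax = $13,931.40 annually
Total annual escrow = $16,762.80
Per month = $16,762.80 ÷ 12 = $1,396.90
Shortage per month = $856.20 / 12 = $71.35
New monthly escrow = $1,396.90 + $71.35 = $1,468.25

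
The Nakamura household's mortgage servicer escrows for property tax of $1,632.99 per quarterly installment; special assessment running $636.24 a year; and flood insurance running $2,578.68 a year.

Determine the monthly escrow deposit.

$812.24

Property tax: $1,632.99 × 4 = $6,531.96 per year
Special assessment: $636.24 per year
Flood insurance: $2,578.68 per year
Annual escrow total = $9,746.88
Base monthly escrow = $9,746.88 ÷ 12 = $812.24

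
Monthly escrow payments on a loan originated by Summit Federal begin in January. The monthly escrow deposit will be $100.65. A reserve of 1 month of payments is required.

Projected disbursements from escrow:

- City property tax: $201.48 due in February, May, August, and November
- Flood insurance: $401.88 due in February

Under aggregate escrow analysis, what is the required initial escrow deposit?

Cushion = 1 × $100.65 = $100.65
Trial balance (start $0, +$100.65 each month, − disbursements):
  Jan: +$100.65 → $100.65
  Feb: +$100.65 − $603.36 → -$402.06
  Mar: +$100.65 → -$301.41
  Apr: +$100.65 → -$200.76
  May: +$100.65 − $201.48 → -$301.59
  Jun: +$100.65 → -$200.94
  Jul: +$100.65 → -$100.29
  Aug: +$100.65 − $201.48 → -$201.12
  Sep: +$100.65 → -$100.47
  Oct: +$100.65 → $0.18
  Nov: +$100.65 − $201.48 → -$100.65
  Dec: +$100.65 → $0.00
Lowest trial balance = -$402.06 (Feb)
Initial deposit = cushion − low point = $100.65 − (-$402.06) = $502.71

$502.71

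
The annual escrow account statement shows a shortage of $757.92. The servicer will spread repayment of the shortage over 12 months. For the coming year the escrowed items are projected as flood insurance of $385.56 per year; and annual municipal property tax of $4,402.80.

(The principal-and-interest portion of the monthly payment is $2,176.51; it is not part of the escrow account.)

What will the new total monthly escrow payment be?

$462.19

Flood insurance = $385.56 per year
Municipal property tax = $4,402.80 per year
Total annual escrow = $385.56 + $4,402.80 = $4,788.36
Monthly escrow = $4,788.36 / 12 = $399.03
Monthly shortage recovery: $757.92 / 12 = $63.16
New monthly escrow = $399.03 + $63.16 = $462.19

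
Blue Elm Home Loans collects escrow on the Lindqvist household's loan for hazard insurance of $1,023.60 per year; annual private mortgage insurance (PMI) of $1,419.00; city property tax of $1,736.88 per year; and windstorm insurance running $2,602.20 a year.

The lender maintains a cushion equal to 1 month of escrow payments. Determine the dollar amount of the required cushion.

Hazard insurance — $1,023.60/yr
Private mortgage insurance (PMI) — $1,419.00/yr
City property tax — $1,736.88/yr
Windstorm insurance — $2,602.20/yr
Combined annual = $6,781.68
Monthly escrow = $6,781.68 / 12 = $565.14
Required cushion = 1 × $565.14 = $565.14

$565.14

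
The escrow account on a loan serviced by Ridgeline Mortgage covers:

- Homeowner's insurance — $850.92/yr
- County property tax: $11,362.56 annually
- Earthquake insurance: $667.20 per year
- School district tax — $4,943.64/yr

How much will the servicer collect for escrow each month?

Homeowner's insurance — $850.92 annually
County property tax — $11,362.56 annually
Earthquake insurance — $667.20 annually
School district tax — $4,943.64 annually
Total annual escrow = $850.92 + $11,362.56 + $667.20 + $4,943.64 = $17,824.32
Base monthly escrow = $17,824.32 ÷ 12 = $1,485.36

$1,485.36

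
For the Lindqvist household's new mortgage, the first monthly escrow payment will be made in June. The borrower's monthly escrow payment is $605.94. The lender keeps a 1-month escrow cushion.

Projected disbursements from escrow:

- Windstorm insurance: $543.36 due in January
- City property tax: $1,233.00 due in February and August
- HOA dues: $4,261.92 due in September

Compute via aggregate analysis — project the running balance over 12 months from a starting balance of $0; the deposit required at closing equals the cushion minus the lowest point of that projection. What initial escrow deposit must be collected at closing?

Cushion = 1 × $605.94 = $605.94
Trial balance (start $0, +$605.94 each month, − disbursements):
  Jun: +$605.94 → $605.94
  Jul: +$605.94 → $1,211.88
  Aug: +$605.94 − $1,233.00 → $584.82
  Sep: +$605.94 − $4,261.92 → -$3,071.16
  Oct: +$605.94 → -$2,465.22
  Nov: +$605.94 → -$1,859.28
  Dec: +$605.94 → -$1,253.34
  Jan: +$605.94 − $543.36 → -$1,190.76
  Feb: +$605.94 − $1,233.00 → -$1,817.82
  Mar: +$605.94 → -$1,211.88
  Apr: +$605.94 → -$605.94
  May: +$605.94 → $0.00
Lowest trial balance = -$3,071.16 (Sep)
Initial deposit = cushion − low point = $605.94 − (-$3,071.16) = $3,677.10

$3,677.10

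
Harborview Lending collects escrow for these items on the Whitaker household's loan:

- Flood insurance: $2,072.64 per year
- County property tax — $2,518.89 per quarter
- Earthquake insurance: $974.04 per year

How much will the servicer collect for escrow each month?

$1,093.52

Flood insurance = $2,072.64
County property tax = $2,518.89 × 4 = $10,075.56
Earthquake insurance = $974.04
Annual escrow total = $2,072.64 + $10,075.56 + $974.04 = $13,122.24
Per month = $13,122.24 / 12 = $1,093.52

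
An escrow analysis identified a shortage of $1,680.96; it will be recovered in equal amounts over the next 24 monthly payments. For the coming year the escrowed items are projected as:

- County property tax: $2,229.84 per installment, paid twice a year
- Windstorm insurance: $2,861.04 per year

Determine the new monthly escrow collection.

$680.10

County property tax: $2,229.84 × 2 = $4,459.68
Windstorm insurance: $2,861.04
Total per year = $7,320.72
Monthly escrow = $7,320.72 ÷ 12 = $610.06
Monthly shortage recovery: $1,680.96 ÷ 24 = $70.04
New monthly escrow = $610.06 + $70.04 = $680.10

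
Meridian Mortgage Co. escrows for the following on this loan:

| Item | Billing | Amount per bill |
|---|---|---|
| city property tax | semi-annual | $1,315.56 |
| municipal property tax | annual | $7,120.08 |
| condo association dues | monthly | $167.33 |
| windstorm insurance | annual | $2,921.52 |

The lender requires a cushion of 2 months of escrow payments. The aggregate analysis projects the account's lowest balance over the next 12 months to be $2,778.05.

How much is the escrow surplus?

City property tax — $1,315.56 × 2 = $2,631.12
Municipal property tax — $7,120.08
Condo association dues — $167.33 × 12 = $2,007.96
Windstorm insurance — $2,921.52
Total annual escrow = $2,631.12 + $7,120.08 + $2,007.96 + $2,921.52 = $14,680.68
Monthly escrow = $14,680.68 ÷ 12 = $1,223.39
Required cushion = 2 × $1,223.39 = $2,446.78
Surplus = $2,778.05 − $2,446.78 = $331.27

$331.27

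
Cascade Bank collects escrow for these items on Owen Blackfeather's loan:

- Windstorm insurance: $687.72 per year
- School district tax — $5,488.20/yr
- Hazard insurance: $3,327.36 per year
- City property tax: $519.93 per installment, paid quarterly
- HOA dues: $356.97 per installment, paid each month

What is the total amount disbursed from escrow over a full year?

$15,866.64

Windstorm insurance — $687.72
School district tax — $5,488.20
Hazard insurance — $3,327.36
City property tax — $519.93 × 4 = $2,079.72
HOA dues — $356.97 × 12 = $4,283.64
Combined annual = $687.72 + $5,488.20 + $3,327.36 + $2,079.72 + $4,283.64 = $15,866.64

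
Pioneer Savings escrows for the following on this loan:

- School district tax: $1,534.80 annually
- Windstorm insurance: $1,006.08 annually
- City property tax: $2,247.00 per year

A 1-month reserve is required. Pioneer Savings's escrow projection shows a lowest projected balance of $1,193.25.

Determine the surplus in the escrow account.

School district tax — $1,534.80/yr
Windstorm insurance — $1,006.08/yr
City property tax — $2,247.00/yr
Combined annual = $1,534.80 + $1,006.08 + $2,247.00 = $4,787.88
Monthly = $4,787.88 / 12 = $398.99
Required reserve = 1 × $398.99 = $398.99
Excess over cushion: $1,193.25 − $398.99 = $794.26

$794.26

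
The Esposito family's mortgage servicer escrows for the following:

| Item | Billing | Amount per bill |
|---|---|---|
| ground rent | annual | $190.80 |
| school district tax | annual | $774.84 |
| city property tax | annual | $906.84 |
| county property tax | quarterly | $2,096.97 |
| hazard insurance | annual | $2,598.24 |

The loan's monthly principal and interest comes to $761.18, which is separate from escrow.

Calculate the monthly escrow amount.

$1,071.55

Ground rent = $190.80 annually
School district tax = $774.84 annually
City property tax = $906.84 annually
County property tax = $2,096.97 × 4 = $8,387.88 annually
Hazard insurance = $2,598.24 annually
Annual escrow total = $12,858.60
Monthly = $12,858.60 / 12 = $1,071.55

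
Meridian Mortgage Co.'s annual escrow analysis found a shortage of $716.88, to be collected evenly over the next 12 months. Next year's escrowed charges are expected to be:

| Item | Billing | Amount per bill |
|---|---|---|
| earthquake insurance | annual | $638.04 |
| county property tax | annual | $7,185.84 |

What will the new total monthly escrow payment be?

Earthquake insurance — $638.04
County property tax — $7,185.84
Annual escrow total = $7,823.88
Monthly = $7,823.88 ÷ 12 = $651.99
Monthly shortage recovery: $716.88 ÷ 12 = $59.74
Adjusted monthly = $651.99 + $59.74 = $711.73

$711.73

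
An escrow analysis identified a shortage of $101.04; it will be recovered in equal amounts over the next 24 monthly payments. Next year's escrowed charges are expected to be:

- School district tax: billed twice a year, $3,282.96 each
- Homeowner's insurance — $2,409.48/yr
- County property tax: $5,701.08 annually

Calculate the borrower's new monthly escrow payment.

School district tax: $3,282.96 × 2 = $6,565.92/yr
Homeowner's insurance: $2,409.48/yr
County property tax: $5,701.08/yr
Combined annual = $14,676.48
Per month = $14,676.48 ÷ 12 = $1,223.04
Shortage spread = $101.04 ÷ 24 = $4.21/mo
New monthly escrow = $1,223.04 + $4.21 = $1,227.25

$1,227.25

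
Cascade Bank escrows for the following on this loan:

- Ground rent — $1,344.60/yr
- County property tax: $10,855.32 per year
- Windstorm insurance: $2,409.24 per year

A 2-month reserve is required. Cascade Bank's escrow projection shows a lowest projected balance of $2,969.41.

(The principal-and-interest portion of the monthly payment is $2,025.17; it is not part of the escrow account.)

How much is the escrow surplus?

$534.55

Ground rent — $1,344.60 annually
County property tax — $10,855.32 annually
Windstorm insurance — $2,409.24 annually
Total annual escrow = $1,344.60 + $10,855.32 + $2,409.24 = $14,609.16
Base monthly escrow = $14,609.16 ÷ 12 = $1,217.43
Required reserve = 2 × $1,217.43 = $2,434.86
Excess over cushion: $2,969.41 − $2,434.86 = $534.55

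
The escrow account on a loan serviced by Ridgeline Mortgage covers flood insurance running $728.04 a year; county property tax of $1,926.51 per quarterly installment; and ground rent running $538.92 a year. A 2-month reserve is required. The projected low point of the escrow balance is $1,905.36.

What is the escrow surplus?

Flood insurance = $728.04/yr
County property tax = $1,926.51 × 4 = $7,706.04/yr
Ground rent = $538.92/yr
Total per year = $8,973.00
Monthly = $8,973.00 ÷ 12 = $747.75
Cushion = 2 × $747.75 = $1,495.50
Surplus = $1,905.36 − $1,495.50 = $409.86

$409.86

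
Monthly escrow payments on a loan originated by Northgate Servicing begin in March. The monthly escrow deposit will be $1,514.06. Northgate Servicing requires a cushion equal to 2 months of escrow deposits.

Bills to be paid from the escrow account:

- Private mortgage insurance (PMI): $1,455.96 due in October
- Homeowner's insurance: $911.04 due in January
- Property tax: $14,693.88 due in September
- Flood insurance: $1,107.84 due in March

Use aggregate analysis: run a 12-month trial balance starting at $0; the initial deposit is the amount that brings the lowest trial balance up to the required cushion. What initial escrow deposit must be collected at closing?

$8,231.42

Cushion = 2 × $1,514.06 = $3,028.12
Trial balance (start $0, +$1,514.06 each month, − disbursements):
  Mar: +$1,514.06 − $1,107.84 → $406.22
  Apr: +$1,514.06 → $1,920.28
  May: +$1,514.06 → $3,434.34
  Jun: +$1,514.06 → $4,948.40
  Jul: +$1,514.06 → $6,462.46
  Aug: +$1,514.06 → $7,976.52
  Sep: +$1,514.06 − $14,693.88 → -$5,203.30
  Oct: +$1,514.06 − $1,455.96 → -$5,145.20
  Nov: +$1,514.06 → -$3,631.14
  Dec: +$1,514.06 → -$2,117.08
  Jan: +$1,514.06 − $911.04 → -$1,514.06
  Feb: +$1,514.06 → $0.00
Lowest trial balance = -$5,203.30 (Sep)
Initial deposit = cushion − low point = $3,028.12 − (-$5,203.30) = $8,231.42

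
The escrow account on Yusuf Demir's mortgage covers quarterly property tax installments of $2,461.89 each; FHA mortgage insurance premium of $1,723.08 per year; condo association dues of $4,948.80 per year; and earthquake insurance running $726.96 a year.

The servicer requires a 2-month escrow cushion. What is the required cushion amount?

Property tax = $2,461.89 × 4 = $9,847.56 annually
FHA mortgage insurance premium = $1,723.08 annually
Condo association dues = $4,948.80 annually
Earthquake insurance = $726.96 annually
Total annual escrow = $9,847.56 + $1,723.08 + $4,948.80 + $726.96 = $17,246.40
Base monthly escrow = $17,246.40 ÷ 12 = $1,437.20
Reserve = 2 × $1,437.20 = $2,874.40

$2,874.40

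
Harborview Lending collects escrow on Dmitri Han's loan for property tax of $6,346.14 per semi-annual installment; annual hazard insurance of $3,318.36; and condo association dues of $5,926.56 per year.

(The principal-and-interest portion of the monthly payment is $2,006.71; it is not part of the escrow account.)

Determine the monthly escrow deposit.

$1,828.10

Property tax = $6,346.14 × 2 = $12,692.28
Hazard insurance = $3,318.36
Condo association dues = $5,926.56
Total annual escrow = $21,937.20
Per month = $21,937.20 / 12 = $1,828.10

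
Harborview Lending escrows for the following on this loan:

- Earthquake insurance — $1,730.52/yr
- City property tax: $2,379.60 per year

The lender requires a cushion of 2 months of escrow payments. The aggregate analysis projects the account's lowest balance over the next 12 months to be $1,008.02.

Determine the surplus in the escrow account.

Earthquake insurance: $1,730.52 per year
City property tax: $2,379.60 per year
Annual escrow total = $1,730.52 + $2,379.60 = $4,110.12
Per month = $4,110.12 ÷ 12 = $342.51
Required reserve = 2 × $342.51 = $685.02
Excess over cushion: $1,008.02 − $685.02 = $323.00

$323.00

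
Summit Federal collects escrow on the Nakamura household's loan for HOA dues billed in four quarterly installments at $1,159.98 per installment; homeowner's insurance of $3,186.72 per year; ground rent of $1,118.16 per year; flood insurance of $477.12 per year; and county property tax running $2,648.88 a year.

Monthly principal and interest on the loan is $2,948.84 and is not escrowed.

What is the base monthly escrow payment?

HOA dues — $1,159.98 × 4 = $4,639.92 annually
Homeowner's insurance — $3,186.72 annually
Ground rent — $1,118.16 annually
Flood insurance — $477.12 annually
County property tax — $2,648.88 annually
Combined annual = $12,070.80
Per month = $12,070.80 ÷ 12 = $1,005.90

$1,005.90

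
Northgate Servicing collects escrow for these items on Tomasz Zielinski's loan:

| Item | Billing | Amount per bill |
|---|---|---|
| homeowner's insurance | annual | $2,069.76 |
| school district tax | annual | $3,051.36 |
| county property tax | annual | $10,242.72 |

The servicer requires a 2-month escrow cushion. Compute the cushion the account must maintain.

$2,560.64

Homeowner's insurance: $2,069.76 per year
School district tax: $3,051.36 per year
County property tax: $10,242.72 per year
Total per year = $15,363.84
Monthly escrow = $15,363.84 ÷ 12 = $1,280.32
Required cushion = 2 × $1,280.32 = $2,560.64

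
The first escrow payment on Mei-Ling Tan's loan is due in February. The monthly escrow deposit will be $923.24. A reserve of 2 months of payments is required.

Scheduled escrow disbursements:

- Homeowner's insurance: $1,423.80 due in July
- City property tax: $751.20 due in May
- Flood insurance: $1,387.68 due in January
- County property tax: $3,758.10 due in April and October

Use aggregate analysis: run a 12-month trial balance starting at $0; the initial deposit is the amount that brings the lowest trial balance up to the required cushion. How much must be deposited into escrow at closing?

$3,228.52

Cushion = 2 × $923.24 = $1,846.48
Trial balance (start $0, +$923.24 each month, − disbursements):
  Feb: +$923.24 → $923.24
  Mar: +$923.24 → $1,846.48
  Apr: +$923.24 − $3,758.10 → -$988.38
  May: +$923.24 − $751.20 → -$816.34
  Jun: +$923.24 → $106.90
  Jul: +$923.24 − $1,423.80 → -$393.66
  Aug: +$923.24 → $529.58
  Sep: +$923.24 → $1,452.82
  Oct: +$923.24 − $3,758.10 → -$1,382.04
  Nov: +$923.24 → -$458.80
  Dec: +$923.24 → $464.44
  Jan: +$923.24 − $1,387.68 → $0.00
Lowest trial balance = -$1,382.04 (Oct)
Initial deposit = cushion − low point = $1,846.48 − (-$1,382.04) = $3,228.52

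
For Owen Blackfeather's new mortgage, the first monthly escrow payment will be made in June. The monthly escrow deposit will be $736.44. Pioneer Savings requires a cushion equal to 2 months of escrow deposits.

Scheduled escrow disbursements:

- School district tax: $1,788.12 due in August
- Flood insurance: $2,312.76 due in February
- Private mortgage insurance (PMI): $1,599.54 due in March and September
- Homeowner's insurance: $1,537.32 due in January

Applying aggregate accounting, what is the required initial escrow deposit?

Cushion = 2 × $736.44 = $1,472.88
Trial balance (start $0, +$736.44 each month, − disbursements):
  Jun: +$736.44 → $736.44
  Jul: +$736.44 → $1,472.88
  Aug: +$736.44 − $1,788.12 → $421.20
  Sep: +$736.44 − $1,599.54 → -$441.90
  Oct: +$736.44 → $294.54
  Nov: +$736.44 → $1,030.98
  Dec: +$736.44 → $1,767.42
  Jan: +$736.44 − $1,537.32 → $966.54
  Feb: +$736.44 − $2,312.76 → -$609.78
  Mar: +$736.44 − $1,599.54 → -$1,472.88
  Apr: +$736.44 → -$736.44
  May: +$736.44 → $0.00
Lowest trial balance = -$1,472.88 (Mar)
Initial deposit = cushion − low point = $1,472.88 − (-$1,472.88) = $2,945.76

$2,945.76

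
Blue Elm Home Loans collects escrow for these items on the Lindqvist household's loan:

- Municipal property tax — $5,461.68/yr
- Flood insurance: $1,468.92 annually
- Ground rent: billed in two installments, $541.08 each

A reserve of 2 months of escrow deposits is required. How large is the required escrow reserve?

Municipal property tax = $5,461.68
Flood insurance = $1,468.92
Ground rent = $541.08 × 2 = $1,082.16
Yearly total = $8,012.76
Monthly = $8,012.76 / 12 = $667.73
Required cushion = 2 × $667.73 = $1,335.46

$1,335.46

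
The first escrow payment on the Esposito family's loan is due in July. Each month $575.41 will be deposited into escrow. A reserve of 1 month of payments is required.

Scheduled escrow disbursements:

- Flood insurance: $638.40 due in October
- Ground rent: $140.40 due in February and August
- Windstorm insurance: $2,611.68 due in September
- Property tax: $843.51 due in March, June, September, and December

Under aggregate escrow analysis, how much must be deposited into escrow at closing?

Cushion = 1 × $575.41 = $575.41
Trial balance (start $0, +$575.41 each month, − disbursements):
  Jul: +$575.41 → $575.41
  Aug: +$575.41 − $140.40 → $1,010.42
  Sep: +$575.41 − $3,455.19 → -$1,869.36
  Oct: +$575.41 − $638.40 → -$1,932.35
  Nov: +$575.41 → -$1,356.94
  Dec: +$575.41 − $843.51 → -$1,625.04
  Jan: +$575.41 → -$1,049.63
  Feb: +$575.41 − $140.40 → -$614.62
  Mar: +$575.41 − $843.51 → -$882.72
  Apr: +$575.41 → -$307.31
  May: +$575.41 → $268.10
  Jun: +$575.41 − $843.51 → $0.00
Lowest trial balance = -$1,932.35 (Oct)
Initial deposit = cushion − low point = $575.41 − (-$1,932.35) = $2,507.76

$2,507.76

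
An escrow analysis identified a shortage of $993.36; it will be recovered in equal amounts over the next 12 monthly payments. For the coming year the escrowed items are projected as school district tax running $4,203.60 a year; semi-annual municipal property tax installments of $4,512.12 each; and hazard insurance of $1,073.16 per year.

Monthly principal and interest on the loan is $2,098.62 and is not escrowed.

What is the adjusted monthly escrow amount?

$1,274.53

School district tax: $4,203.60 per year
Municipal property tax: $4,512.12 × 2 = $9,024.24 per year
Hazard insurance: $1,073.16 per year
Combined annual = $4,203.60 + $9,024.24 + $1,073.16 = $14,301.00
Monthly = $14,301.00 ÷ 12 = $1,191.75
Monthly shortage recovery: $993.36 ÷ 12 = $82.78
New monthly escrow = $1,191.75 + $82.78 = $1,274.53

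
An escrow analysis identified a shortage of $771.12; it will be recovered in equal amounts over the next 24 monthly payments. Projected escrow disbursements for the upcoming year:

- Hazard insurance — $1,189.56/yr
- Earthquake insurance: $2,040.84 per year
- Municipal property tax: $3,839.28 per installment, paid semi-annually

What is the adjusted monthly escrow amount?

$941.21

Hazard insurance: $1,189.56 annually
Earthquake insurance: $2,040.84 annually
Municipal property tax: $3,839.28 × 2 = $7,678.56 annually
Combined annual = $10,908.96
Base monthly escrow = $10,908.96 ÷ 12 = $909.08
Shortage per month = $771.12 ÷ 24 = $32.13
Adjusted monthly = $909.08 + $32.13 = $941.21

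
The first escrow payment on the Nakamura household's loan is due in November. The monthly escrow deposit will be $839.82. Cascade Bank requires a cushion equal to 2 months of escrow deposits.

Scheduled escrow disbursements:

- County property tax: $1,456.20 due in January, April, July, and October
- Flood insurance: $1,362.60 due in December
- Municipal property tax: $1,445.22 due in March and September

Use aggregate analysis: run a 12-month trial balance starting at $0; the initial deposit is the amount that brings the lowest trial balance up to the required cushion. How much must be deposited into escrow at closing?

Cushion = 2 × $839.82 = $1,679.64
Trial balance (start $0, +$839.82 each month, − disbursements):
  Nov: +$839.82 → $839.82
  Dec: +$839.82 − $1,362.60 → $317.04
  Jan: +$839.82 − $1,456.20 → -$299.34
  Feb: +$839.82 → $540.48
  Mar: +$839.82 − $1,445.22 → -$64.92
  Apr: +$839.82 − $1,456.20 → -$681.30
  May: +$839.82 → $158.52
  Jun: +$839.82 → $998.34
  Jul: +$839.82 − $1,456.20 → $381.96
  Aug: +$839.82 → $1,221.78
  Sep: +$839.82 − $1,445.22 → $616.38
  Oct: +$839.82 − $1,456.20 → $0.00
Lowest trial balance = -$681.30 (Apr)
Initial deposit = cushion − low point = $1,679.64 − (-$681.30) = $2,360.94

$2,360.94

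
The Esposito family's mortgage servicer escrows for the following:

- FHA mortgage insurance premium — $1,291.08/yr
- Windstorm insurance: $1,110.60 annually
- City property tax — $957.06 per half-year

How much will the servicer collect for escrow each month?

$359.65

FHA mortgage insurance premium — $1,291.08
Windstorm insurance — $1,110.60
City property tax — $957.06 × 2 = $1,914.12
Total annual escrow = $4,315.80
Monthly = $4,315.80 ÷ 12 = $359.65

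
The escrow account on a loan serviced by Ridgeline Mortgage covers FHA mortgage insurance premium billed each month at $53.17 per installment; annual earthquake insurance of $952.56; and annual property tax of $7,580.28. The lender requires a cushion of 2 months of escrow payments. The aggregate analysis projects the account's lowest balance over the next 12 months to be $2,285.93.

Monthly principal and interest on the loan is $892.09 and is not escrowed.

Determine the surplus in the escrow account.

FHA mortgage insurance premium = $53.17 × 12 = $638.04/yr
Earthquake insurance = $952.56/yr
Property tax = $7,580.28/yr
Yearly total = $638.04 + $952.56 + $7,580.28 = $9,170.88
Monthly escrow = $9,170.88 ÷ 12 = $764.24
Cushion = 2 × $764.24 = $1,528.48
Surplus = $2,285.93 − $1,528.48 = $757.45

$757.45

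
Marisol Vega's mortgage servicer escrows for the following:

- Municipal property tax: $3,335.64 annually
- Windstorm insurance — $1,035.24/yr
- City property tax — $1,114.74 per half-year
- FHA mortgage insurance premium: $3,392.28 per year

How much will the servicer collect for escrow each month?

$832.72

Municipal property tax = $3,335.64 per year
Windstorm insurance = $1,035.24 per year
City property tax = $1,114.74 × 2 = $2,229.48 per year
FHA mortgage insurance premium = $3,392.28 per year
Total annual escrow = $3,335.64 + $1,035.24 + $2,229.48 + $3,392.28 = $9,992.64
Monthly = $9,992.64 / 12 = $832.72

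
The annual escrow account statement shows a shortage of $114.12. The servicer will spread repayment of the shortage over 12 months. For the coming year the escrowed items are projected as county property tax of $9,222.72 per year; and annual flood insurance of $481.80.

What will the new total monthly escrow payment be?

$818.22

County property tax = $9,222.72 annually
Flood insurance = $481.80 annually
Annual escrow total = $9,704.52
Per month = $9,704.52 ÷ 12 = $808.71
Shortage per month = $114.12 ÷ 12 = $9.51
New monthly escrow = $808.71 + $9.51 = $818.22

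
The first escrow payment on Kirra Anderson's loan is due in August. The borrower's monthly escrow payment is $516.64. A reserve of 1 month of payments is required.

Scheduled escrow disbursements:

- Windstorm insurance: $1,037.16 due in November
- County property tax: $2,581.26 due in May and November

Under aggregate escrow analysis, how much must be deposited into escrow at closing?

Cushion = 1 × $516.64 = $516.64
Trial balance (start $0, +$516.64 each month, − disbursements):
  Aug: +$516.64 → $516.64
  Sep: +$516.64 → $1,033.28
  Oct: +$516.64 → $1,549.92
  Nov: +$516.64 − $3,618.42 → -$1,551.86
  Dec: +$516.64 → -$1,035.22
  Jan: +$516.64 → -$518.58
  Feb: +$516.64 → -$1.94
  Mar: +$516.64 → $514.70
  Apr: +$516.64 → $1,031.34
  May: +$516.64 − $2,581.26 → -$1,033.28
  Jun: +$516.64 → -$516.64
  Jul: +$516.64 → $0.00
Lowest trial balance = -$1,551.86 (Nov)
Initial deposit = cushion − low point = $516.64 − (-$1,551.86) = $2,068.50

$2,068.50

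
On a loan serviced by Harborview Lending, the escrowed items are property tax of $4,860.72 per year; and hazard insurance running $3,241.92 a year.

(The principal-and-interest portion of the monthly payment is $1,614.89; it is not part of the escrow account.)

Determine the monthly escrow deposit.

Property tax — $4,860.72
Hazard insurance — $3,241.92
Annual escrow total = $4,860.72 + $3,241.92 = $8,102.64
Base monthly escrow = $8,102.64 ÷ 12 = $675.22

$675.22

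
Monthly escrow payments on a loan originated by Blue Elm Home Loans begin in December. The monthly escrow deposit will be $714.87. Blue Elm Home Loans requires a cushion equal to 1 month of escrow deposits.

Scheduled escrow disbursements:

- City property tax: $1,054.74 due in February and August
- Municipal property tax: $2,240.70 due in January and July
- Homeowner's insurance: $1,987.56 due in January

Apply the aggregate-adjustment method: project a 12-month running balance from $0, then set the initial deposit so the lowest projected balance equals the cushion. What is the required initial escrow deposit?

Cushion = 1 × $714.87 = $714.87
Trial balance (start $0, +$714.87 each month, − disbursements):
  Dec: +$714.87 → $714.87
  Jan: +$714.87 − $4,228.26 → -$2,798.52
  Feb: +$714.87 − $1,054.74 → -$3,138.39
  Mar: +$714.87 → -$2,423.52
  Apr: +$714.87 → -$1,708.65
  May: +$714.87 → -$993.78
  Jun: +$714.87 → -$278.91
  Jul: +$714.87 − $2,240.70 → -$1,804.74
  Aug: +$714.87 − $1,054.74 → -$2,144.61
  Sep: +$714.87 → -$1,429.74
  Oct: +$714.87 → -$714.87
  Nov: +$714.87 → $0.00
Lowest trial balance = -$3,138.39 (Feb)
Initial deposit = cushion − low point = $714.87 − (-$3,138.39) = $3,853.26

$3,853.26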